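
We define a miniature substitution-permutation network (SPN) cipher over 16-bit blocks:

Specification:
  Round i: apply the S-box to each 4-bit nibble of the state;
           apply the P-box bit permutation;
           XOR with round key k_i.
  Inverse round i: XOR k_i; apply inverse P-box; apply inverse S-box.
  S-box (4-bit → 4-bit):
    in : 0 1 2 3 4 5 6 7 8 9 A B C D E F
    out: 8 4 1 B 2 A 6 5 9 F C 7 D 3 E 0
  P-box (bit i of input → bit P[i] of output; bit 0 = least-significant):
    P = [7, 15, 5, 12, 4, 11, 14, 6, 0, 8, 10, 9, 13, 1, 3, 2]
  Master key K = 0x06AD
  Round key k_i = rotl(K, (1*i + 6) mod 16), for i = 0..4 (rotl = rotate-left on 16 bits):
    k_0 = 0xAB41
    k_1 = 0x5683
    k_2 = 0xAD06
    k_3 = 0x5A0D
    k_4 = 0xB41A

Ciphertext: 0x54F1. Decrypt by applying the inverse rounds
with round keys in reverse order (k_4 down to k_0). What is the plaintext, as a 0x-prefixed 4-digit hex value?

s_0 = ciphertext = 0x54F1
s_1 = InvRound(s_0, k_4) = 0xB2AB
s_2 = InvRound(s_1, k_3) = 0x3F6B
s_3 = InvRound(s_2, k_2) = 0xA80E
s_4 = InvRound(s_3, k_1) = 0xCC63
s_5 = InvRound(s_4, k_0) = 0xDE11

0xDE11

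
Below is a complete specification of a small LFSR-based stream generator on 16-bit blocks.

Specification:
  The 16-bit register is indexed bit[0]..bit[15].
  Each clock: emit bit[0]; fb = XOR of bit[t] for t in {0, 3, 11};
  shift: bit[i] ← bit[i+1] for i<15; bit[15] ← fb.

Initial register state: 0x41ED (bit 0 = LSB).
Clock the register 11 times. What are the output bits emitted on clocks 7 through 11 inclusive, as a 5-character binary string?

11100

reg_0 = 0x41ED
clock 1: out=1, reg = 0x20F6
clock 2: out=0, reg = 0x107B
clock 3: out=1, reg = 0x083D
clock 4: out=1, reg = 0x841E
clock 5: out=0, reg = 0xC20F
clock 6: out=1, reg = 0x6107
clock 7: out=1, reg = 0xB083
clock 8: out=1, reg = 0xD841
clock 9: out=1, reg = 0x6C20
clock 10: out=0, reg = 0xB610
clock 11: out=0, reg = 0x5B08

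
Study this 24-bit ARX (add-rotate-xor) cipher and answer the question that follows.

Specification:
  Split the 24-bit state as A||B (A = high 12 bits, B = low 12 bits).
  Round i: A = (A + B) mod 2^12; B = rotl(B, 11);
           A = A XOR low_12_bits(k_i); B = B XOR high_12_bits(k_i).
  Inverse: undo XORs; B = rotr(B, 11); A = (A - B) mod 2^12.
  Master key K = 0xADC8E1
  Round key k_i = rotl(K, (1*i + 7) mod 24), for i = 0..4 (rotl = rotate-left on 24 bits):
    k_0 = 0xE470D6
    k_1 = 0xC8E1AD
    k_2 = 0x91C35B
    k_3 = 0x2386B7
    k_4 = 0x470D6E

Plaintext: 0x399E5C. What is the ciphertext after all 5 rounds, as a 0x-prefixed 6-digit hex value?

0xB0032C

s_0 = plaintext = 0x399E5C
s_1 = Round(s_0, k_0) = 0x123969
s_2 = Round(s_1, k_1) = 0xB2103A
s_3 = Round(s_2, k_2) = 0x800901
s_4 = Round(s_3, k_3) = 0x7B6EB8
s_5 = Round(s_4, k_4) = 0xB0032C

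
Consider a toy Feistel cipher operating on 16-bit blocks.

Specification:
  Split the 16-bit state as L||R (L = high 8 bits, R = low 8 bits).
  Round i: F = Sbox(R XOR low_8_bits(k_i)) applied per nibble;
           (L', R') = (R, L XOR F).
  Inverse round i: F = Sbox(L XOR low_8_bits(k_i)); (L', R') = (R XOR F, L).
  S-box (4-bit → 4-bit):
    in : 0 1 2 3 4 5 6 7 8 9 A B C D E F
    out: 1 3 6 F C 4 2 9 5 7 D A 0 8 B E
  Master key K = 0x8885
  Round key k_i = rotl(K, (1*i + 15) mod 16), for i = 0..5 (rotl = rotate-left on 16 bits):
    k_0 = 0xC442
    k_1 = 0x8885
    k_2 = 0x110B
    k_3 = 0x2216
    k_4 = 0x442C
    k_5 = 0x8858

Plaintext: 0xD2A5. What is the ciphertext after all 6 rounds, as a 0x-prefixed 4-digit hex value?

0xBB66

s_0 = plaintext = 0xD2A5
s_1 = Round(s_0, k_0) = 0xA56B
s_2 = Round(s_1, k_1) = 0x6B1E
s_3 = Round(s_2, k_2) = 0x1E5F
s_4 = Round(s_3, k_3) = 0x5FD9
s_5 = Round(s_4, k_4) = 0xD9BB
s_6 = Round(s_5, k_5) = 0xBB66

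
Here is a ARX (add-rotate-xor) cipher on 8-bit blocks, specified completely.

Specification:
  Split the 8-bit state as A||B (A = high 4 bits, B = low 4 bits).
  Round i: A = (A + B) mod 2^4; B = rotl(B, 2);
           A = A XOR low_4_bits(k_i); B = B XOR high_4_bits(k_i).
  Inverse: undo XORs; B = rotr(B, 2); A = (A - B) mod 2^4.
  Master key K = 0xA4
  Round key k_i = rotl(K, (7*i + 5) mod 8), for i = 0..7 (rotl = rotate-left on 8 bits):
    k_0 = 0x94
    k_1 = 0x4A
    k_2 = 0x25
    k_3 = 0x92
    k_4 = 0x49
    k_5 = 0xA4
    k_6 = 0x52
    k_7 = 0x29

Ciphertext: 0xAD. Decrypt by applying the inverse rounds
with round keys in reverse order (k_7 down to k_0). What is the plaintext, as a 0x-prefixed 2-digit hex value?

0x82

s_0 = ciphertext = 0xAD
s_1 = InvRound(s_0, k_7) = 0x4F
s_2 = InvRound(s_1, k_6) = 0xCA
s_3 = InvRound(s_2, k_5) = 0x80
s_4 = InvRound(s_3, k_4) = 0x01
s_5 = InvRound(s_4, k_3) = 0x02
s_6 = InvRound(s_5, k_2) = 0x50
s_7 = InvRound(s_6, k_1) = 0xE1
s_8 = InvRound(s_7, k_0) = 0x82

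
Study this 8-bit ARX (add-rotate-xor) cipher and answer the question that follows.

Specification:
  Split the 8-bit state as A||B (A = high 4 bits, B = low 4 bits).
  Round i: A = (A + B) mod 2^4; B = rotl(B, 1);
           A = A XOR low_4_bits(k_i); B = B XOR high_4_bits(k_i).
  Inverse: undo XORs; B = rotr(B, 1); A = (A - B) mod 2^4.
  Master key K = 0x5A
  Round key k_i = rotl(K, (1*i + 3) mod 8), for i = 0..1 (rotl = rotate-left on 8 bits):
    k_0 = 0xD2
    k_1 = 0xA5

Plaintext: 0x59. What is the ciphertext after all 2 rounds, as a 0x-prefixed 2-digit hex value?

s_0 = plaintext = 0x59
s_1 = Round(s_0, k_0) = 0xCE
s_2 = Round(s_1, k_1) = 0xF7

0xF7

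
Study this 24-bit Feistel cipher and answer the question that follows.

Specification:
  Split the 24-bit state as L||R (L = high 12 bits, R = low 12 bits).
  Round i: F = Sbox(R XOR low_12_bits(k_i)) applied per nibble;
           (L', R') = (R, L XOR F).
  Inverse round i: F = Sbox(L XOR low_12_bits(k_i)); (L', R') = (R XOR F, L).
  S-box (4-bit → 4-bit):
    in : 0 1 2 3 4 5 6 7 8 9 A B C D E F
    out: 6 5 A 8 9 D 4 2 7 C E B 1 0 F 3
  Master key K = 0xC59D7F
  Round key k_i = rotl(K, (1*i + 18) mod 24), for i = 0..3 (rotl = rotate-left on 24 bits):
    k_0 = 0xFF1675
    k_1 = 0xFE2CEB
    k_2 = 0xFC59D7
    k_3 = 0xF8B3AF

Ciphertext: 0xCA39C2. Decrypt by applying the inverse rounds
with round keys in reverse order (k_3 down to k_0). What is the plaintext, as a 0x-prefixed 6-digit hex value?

0xF42DE6

s_0 = ciphertext = 0xCA39C2
s_1 = InvRound(s_0, k_3) = 0xAA3CA3
s_2 = InvRound(s_1, k_2) = 0x48AAA3
s_3 = InvRound(s_2, k_1) = 0xDE648A
s_4 = InvRound(s_3, k_0) = 0xF42DE6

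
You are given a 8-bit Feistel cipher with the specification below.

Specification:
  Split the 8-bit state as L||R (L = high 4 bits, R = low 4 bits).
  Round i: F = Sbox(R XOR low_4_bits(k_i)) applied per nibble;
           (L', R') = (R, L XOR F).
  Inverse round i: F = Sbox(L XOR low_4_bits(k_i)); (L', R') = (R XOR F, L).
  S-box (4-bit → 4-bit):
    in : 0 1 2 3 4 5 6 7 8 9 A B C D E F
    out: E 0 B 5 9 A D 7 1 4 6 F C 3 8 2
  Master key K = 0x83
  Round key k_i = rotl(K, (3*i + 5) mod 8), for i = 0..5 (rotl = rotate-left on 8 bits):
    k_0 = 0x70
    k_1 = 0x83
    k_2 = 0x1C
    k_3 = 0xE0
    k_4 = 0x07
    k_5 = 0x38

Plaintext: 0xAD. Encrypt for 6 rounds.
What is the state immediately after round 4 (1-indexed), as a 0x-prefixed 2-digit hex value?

s_0 = plaintext = 0xAD
s_1 = Round(s_0, k_0) = 0xD9
s_2 = Round(s_1, k_1) = 0x9B
s_3 = Round(s_2, k_2) = 0xBE
s_4 = Round(s_3, k_3) = 0xE3
s_5 = Round(s_4, k_4) = 0x37
s_6 = Round(s_5, k_5) = 0x71

0xE3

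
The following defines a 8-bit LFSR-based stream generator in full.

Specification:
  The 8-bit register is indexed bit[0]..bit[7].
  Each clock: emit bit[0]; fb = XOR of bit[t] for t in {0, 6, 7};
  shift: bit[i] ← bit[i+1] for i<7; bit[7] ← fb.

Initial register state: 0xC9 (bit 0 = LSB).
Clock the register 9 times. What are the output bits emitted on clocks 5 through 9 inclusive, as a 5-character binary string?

00111

reg_0 = 0xC9
clock 1: out=1, reg = 0xE4
clock 2: out=0, reg = 0x72
clock 3: out=0, reg = 0xB9
clock 4: out=1, reg = 0x5C
clock 5: out=0, reg = 0xAE
clock 6: out=0, reg = 0xD7
clock 7: out=1, reg = 0xEB
clock 8: out=1, reg = 0xF5
clock 9: out=1, reg = 0xFA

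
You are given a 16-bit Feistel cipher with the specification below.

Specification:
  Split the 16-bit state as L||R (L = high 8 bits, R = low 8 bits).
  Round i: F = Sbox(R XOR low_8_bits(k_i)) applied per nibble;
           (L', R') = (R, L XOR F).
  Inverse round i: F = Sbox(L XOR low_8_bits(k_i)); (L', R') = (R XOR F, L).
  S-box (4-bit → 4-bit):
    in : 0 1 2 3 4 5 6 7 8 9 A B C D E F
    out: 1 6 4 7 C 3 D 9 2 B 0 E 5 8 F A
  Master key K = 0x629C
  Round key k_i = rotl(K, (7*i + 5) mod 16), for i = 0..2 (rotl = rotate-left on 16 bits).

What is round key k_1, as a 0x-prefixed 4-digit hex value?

K = 0x629C
k_0 = rotl(K, (7*0+5) mod 16) = rotl(K, 5) = 0x538C
k_1 = rotl(K, (7*1+5) mod 16) = rotl(K, 12) = 0xC629

0xC629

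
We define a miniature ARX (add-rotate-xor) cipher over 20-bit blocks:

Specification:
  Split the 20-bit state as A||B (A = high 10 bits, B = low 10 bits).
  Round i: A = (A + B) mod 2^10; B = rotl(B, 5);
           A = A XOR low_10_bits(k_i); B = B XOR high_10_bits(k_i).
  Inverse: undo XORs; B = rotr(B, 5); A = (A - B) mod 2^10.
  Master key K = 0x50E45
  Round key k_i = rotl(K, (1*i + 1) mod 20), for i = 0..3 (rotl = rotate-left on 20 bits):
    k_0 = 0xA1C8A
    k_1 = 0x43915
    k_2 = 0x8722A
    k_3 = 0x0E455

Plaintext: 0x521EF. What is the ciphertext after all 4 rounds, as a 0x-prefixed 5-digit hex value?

0x5FBBC

s_0 = plaintext = 0x521EF
s_1 = Round(s_0, k_0) = 0xEF768
s_2 = Round(s_1, k_1) = 0x8C015
s_3 = Round(s_2, k_2) = 0x1BCBC
s_4 = Round(s_3, k_3) = 0x5FBBC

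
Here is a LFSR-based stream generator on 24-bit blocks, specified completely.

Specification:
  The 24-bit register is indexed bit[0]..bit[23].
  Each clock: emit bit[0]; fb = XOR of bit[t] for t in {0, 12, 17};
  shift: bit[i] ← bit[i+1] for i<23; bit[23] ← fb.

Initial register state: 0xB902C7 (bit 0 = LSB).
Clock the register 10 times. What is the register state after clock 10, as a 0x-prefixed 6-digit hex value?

reg_0 = 0xB902C7
clock 1: out=1, reg = 0xDC8163
clock 2: out=1, reg = 0xEE40B1
clock 3: out=1, reg = 0x772058
clock 4: out=0, reg = 0xBB902C
clock 5: out=0, reg = 0x5DC816
clock 6: out=0, reg = 0x2EE40B
clock 7: out=1, reg = 0x177205
clock 8: out=1, reg = 0x8BB902
clock 9: out=0, reg = 0x45DC81
clock 10: out=1, reg = 0x22EE40

0x22EE40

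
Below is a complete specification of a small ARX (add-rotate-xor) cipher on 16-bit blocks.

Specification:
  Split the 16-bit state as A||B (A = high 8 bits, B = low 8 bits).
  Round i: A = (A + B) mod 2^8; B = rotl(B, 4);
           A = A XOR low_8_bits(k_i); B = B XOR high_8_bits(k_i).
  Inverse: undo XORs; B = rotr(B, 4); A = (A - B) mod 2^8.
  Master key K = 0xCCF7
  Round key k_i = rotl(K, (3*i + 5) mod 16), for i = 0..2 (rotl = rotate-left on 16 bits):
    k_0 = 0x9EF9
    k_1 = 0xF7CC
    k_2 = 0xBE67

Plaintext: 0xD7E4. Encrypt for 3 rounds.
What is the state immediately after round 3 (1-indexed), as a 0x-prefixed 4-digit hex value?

s_0 = plaintext = 0xD7E4
s_1 = Round(s_0, k_0) = 0x42D0
s_2 = Round(s_1, k_1) = 0xDEFA
s_3 = Round(s_2, k_2) = 0xBF11

0xBF11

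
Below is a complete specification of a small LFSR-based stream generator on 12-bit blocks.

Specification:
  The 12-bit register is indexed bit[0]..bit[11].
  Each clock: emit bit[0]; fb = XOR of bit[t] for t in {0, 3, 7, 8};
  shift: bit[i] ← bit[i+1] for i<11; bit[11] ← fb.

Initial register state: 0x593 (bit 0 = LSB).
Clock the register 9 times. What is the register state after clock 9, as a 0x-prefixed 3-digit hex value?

0x9FA

reg_0 = 0x593
clock 1: out=1, reg = 0xAC9
clock 2: out=1, reg = 0xD64
clock 3: out=0, reg = 0xEB2
clock 4: out=0, reg = 0xF59
clock 5: out=1, reg = 0xFAC
clock 6: out=0, reg = 0xFD6
clock 7: out=0, reg = 0x7EB
clock 8: out=1, reg = 0x3F5
clock 9: out=1, reg = 0x9FA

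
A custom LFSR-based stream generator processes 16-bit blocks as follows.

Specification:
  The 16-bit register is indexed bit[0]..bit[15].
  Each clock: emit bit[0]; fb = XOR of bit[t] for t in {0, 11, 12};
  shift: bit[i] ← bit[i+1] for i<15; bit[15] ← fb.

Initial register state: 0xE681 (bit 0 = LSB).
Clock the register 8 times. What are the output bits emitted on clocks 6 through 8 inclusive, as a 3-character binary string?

001

reg_0 = 0xE681
clock 1: out=1, reg = 0xF340
clock 2: out=0, reg = 0xF9A0
clock 3: out=0, reg = 0x7CD0
clock 4: out=0, reg = 0x3E68
clock 5: out=0, reg = 0x1F34
clock 6: out=0, reg = 0x0F9A
clock 7: out=0, reg = 0x87CD
clock 8: out=1, reg = 0xC3E6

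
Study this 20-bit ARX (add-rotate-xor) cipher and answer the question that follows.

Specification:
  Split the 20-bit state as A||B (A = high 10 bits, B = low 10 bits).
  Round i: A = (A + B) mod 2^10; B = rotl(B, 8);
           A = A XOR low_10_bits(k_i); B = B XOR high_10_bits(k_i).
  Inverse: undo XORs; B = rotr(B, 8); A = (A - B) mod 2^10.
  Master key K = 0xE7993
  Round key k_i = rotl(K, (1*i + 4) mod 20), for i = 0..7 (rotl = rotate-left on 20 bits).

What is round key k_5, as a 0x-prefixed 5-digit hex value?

0x327CF

K = 0xE7993
k_0 = rotl(K, (1*0+4) mod 20) = rotl(K, 4) = 0x7993E
k_1 = rotl(K, (1*1+4) mod 20) = rotl(K, 5) = 0xF327C
k_2 = rotl(K, (1*2+4) mod 20) = rotl(K, 6) = 0xE64F9
k_3 = rotl(K, (1*3+4) mod 20) = rotl(K, 7) = 0xCC9F3
k_4 = rotl(K, (1*4+4) mod 20) = rotl(K, 8) = 0x993E7
k_5 = rotl(K, (1*5+4) mod 20) = rotl(K, 9) = 0x327CF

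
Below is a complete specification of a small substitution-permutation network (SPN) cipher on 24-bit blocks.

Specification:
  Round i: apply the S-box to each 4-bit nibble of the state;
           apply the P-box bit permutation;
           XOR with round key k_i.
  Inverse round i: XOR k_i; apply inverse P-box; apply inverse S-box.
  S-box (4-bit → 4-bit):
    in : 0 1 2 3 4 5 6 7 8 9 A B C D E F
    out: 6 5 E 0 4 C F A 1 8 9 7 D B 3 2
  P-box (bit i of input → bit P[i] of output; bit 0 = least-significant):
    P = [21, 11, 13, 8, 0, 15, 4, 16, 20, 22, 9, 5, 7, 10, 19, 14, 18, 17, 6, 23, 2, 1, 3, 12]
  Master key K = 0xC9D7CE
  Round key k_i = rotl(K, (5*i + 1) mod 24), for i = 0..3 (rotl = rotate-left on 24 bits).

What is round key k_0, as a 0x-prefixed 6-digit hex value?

K = 0xC9D7CE
k_0 = rotl(K, (5*0+1) mod 24) = rotl(K, 1) = 0x93AF9D

0x93AF9D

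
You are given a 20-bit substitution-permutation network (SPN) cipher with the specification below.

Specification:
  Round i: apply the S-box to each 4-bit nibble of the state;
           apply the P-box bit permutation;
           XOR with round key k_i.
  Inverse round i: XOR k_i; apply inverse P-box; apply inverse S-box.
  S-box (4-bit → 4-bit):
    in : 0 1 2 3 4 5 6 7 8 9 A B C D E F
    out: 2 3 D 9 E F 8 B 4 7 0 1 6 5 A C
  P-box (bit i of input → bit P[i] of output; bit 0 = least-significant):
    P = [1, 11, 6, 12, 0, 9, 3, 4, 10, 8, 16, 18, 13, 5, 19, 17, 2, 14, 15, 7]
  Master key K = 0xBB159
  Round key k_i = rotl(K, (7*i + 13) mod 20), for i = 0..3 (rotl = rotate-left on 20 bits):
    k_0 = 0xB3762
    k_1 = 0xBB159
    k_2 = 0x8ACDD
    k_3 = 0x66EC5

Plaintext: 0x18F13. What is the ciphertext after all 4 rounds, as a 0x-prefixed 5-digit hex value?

0x5B2CA

s_0 = plaintext = 0x18F13
s_1 = Round(s_0, k_0) = 0x66565
s_2 = Round(s_1, k_1) = 0xCAC8B
s_3 = Round(s_2, k_2) = 0x96DD7
s_4 = Round(s_3, k_3) = 0x5B2CA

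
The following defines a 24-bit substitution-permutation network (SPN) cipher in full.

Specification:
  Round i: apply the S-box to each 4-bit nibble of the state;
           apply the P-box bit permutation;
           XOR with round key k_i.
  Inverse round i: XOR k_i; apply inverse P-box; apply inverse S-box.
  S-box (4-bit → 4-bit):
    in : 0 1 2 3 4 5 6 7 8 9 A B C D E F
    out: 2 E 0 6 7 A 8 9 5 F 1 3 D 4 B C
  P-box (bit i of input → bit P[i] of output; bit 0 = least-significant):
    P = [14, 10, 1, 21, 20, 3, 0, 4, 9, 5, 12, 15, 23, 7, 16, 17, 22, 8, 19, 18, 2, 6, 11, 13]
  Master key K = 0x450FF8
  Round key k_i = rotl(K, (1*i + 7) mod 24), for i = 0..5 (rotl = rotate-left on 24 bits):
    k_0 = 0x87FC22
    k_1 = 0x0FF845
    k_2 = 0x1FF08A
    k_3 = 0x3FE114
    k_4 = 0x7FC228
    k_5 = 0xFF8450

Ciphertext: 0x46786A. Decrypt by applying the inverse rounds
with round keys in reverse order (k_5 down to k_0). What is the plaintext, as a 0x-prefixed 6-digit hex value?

0x6FD2F7

s_0 = ciphertext = 0x46786A
s_1 = InvRound(s_0, k_5) = 0xFD81E9
s_2 = InvRound(s_1, k_4) = 0x00EADA
s_3 = InvRound(s_2, k_3) = 0x411ABF
s_4 = InvRound(s_3, k_2) = 0xCC6ECA
s_5 = InvRound(s_4, k_1) = 0xAA9C33
s_6 = InvRound(s_5, k_0) = 0x6FD2F7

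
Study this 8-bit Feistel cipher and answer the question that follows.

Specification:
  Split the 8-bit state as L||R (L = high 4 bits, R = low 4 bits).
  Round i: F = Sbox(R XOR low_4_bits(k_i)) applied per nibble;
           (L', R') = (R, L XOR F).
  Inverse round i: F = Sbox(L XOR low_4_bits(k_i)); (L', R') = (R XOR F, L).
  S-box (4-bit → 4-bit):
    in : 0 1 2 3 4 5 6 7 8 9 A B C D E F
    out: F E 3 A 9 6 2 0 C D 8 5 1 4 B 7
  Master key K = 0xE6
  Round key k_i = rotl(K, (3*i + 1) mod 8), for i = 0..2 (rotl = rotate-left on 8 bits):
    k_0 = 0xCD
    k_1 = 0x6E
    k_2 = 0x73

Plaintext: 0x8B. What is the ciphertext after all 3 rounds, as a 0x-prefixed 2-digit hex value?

s_0 = plaintext = 0x8B
s_1 = Round(s_0, k_0) = 0xBA
s_2 = Round(s_1, k_1) = 0xA2
s_3 = Round(s_2, k_2) = 0x24

0x24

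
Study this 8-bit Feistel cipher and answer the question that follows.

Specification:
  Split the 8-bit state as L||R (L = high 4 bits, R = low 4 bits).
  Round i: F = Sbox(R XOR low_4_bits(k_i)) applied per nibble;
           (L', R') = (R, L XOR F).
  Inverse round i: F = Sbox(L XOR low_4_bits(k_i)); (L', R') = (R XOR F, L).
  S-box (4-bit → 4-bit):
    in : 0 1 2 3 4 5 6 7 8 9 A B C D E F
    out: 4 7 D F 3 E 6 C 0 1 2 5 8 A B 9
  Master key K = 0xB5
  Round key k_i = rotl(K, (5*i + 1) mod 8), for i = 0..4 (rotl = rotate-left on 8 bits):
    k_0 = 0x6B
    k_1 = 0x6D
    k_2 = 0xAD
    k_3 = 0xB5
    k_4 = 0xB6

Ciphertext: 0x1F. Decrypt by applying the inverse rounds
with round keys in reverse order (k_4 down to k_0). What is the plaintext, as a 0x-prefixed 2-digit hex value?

s_0 = ciphertext = 0x1F
s_1 = InvRound(s_0, k_4) = 0x31
s_2 = InvRound(s_1, k_3) = 0x73
s_3 = InvRound(s_2, k_2) = 0x17
s_4 = InvRound(s_3, k_1) = 0xF1
s_5 = InvRound(s_4, k_0) = 0x2F

0x2F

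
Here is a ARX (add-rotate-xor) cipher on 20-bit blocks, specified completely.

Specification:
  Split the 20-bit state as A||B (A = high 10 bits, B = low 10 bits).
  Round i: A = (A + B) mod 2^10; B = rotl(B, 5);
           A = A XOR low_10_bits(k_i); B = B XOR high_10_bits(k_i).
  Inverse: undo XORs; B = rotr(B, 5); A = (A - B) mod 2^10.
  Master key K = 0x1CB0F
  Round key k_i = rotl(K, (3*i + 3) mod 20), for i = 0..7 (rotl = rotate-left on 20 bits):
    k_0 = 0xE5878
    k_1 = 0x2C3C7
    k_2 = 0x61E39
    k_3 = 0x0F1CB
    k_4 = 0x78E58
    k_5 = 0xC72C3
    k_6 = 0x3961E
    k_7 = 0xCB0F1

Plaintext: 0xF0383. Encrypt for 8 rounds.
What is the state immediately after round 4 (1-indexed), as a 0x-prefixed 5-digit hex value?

0x26D3F

s_0 = plaintext = 0xF0383
s_1 = Round(s_0, k_0) = 0xCEFEA
s_2 = Round(s_1, k_1) = 0x389EF
s_3 = Round(s_2, k_2) = 0x3A068
s_4 = Round(s_3, k_3) = 0x26D3F
s_5 = Round(s_4, k_4) = 0xE0A0A
s_6 = Round(s_5, k_5) = 0xD3E4C
s_7 = Round(s_6, k_6) = 0xE1577
s_8 = Round(s_7, k_7) = 0x035C7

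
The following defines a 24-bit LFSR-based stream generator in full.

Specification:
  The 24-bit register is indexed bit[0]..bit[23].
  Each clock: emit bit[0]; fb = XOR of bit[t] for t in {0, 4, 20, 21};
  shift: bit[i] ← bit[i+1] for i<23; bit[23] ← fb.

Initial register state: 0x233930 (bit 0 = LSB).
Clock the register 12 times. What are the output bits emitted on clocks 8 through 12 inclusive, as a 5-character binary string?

reg_0 = 0x233930
clock 1: out=0, reg = 0x119C98
clock 2: out=0, reg = 0x08CE4C
clock 3: out=0, reg = 0x046726
clock 4: out=0, reg = 0x023393
clock 5: out=1, reg = 0x0119C9
clock 6: out=1, reg = 0x808CE4
clock 7: out=0, reg = 0x404672
clock 8: out=0, reg = 0xA02339
clock 9: out=1, reg = 0xD0119C
clock 10: out=0, reg = 0x6808CE
clock 11: out=0, reg = 0xB40467
clock 12: out=1, reg = 0xDA0233

01001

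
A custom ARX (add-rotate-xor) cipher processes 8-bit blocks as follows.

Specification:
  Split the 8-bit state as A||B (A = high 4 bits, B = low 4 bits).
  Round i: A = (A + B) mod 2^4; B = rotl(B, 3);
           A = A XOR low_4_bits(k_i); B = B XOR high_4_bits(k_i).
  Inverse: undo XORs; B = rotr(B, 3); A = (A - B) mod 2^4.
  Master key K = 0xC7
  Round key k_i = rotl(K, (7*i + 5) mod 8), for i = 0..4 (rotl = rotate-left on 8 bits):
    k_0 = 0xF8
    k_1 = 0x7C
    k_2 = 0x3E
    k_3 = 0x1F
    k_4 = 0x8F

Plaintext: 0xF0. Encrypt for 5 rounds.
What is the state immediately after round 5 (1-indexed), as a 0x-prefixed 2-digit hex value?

0x9D

s_0 = plaintext = 0xF0
s_1 = Round(s_0, k_0) = 0x7F
s_2 = Round(s_1, k_1) = 0xA8
s_3 = Round(s_2, k_2) = 0xC7
s_4 = Round(s_3, k_3) = 0xCA
s_5 = Round(s_4, k_4) = 0x9D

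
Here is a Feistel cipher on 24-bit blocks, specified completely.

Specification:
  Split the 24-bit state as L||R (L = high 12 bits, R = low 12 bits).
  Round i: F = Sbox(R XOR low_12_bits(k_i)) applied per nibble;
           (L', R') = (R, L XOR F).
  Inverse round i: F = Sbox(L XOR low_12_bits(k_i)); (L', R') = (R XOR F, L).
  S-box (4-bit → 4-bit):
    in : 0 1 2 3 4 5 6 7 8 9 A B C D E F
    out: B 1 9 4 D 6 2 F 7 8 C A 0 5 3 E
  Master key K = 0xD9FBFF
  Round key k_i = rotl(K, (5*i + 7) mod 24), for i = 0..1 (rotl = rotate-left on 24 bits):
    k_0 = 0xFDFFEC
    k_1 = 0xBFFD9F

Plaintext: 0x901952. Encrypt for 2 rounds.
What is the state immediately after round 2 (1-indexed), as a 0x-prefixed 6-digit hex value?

0xBA2B17

s_0 = plaintext = 0x901952
s_1 = Round(s_0, k_0) = 0x952BA2
s_2 = Round(s_1, k_1) = 0xBA2B17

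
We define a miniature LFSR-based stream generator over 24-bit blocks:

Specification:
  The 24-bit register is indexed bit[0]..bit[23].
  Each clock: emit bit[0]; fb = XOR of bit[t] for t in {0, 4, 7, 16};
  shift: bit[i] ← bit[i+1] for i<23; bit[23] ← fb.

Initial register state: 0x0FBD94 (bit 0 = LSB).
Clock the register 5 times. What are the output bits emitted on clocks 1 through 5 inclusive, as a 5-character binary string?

reg_0 = 0x0FBD94
clock 1: out=0, reg = 0x87DECA
clock 2: out=0, reg = 0x43EF65
clock 3: out=1, reg = 0x21F7B2
clock 4: out=0, reg = 0x90FBD9
clock 5: out=1, reg = 0xC87DEC

00101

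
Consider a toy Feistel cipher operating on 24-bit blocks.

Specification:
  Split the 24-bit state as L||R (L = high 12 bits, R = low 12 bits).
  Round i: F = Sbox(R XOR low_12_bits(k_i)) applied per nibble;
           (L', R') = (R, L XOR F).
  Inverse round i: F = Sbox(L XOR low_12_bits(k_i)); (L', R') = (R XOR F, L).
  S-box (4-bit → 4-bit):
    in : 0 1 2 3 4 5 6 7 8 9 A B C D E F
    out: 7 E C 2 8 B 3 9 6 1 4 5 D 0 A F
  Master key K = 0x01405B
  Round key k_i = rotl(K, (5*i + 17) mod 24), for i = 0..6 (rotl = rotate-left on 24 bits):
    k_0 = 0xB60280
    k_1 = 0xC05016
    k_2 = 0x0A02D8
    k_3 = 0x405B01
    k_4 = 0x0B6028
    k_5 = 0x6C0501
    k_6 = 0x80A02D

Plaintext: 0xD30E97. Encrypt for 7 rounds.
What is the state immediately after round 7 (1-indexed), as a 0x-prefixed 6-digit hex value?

s_0 = plaintext = 0xD30E97
s_1 = Round(s_0, k_0) = 0xE970D9
s_2 = Round(s_1, k_1) = 0x0D9948
s_3 = Round(s_2, k_2) = 0x9485CE
s_4 = Round(s_3, k_3) = 0x5CE397
s_5 = Round(s_4, k_4) = 0x397791
s_6 = Round(s_5, k_5) = 0x791F80
s_7 = Round(s_6, k_6) = 0xF808D1

0xF808D1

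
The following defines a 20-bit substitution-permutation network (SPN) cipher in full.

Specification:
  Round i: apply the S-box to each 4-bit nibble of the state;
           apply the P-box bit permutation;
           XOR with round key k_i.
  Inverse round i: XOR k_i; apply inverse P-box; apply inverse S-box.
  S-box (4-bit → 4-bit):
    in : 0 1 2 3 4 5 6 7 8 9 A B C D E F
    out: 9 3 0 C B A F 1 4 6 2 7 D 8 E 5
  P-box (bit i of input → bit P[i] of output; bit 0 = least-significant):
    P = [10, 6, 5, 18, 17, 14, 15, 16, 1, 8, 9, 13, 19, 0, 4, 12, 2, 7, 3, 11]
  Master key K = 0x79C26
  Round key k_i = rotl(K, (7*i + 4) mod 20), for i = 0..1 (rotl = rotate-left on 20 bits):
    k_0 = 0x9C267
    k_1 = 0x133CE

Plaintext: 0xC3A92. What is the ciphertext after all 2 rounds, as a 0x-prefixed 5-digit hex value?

0xB3425

s_0 = plaintext = 0xC3A92
s_1 = Round(s_0, k_0) = 0x91B7B
s_2 = Round(s_1, k_1) = 0xB3425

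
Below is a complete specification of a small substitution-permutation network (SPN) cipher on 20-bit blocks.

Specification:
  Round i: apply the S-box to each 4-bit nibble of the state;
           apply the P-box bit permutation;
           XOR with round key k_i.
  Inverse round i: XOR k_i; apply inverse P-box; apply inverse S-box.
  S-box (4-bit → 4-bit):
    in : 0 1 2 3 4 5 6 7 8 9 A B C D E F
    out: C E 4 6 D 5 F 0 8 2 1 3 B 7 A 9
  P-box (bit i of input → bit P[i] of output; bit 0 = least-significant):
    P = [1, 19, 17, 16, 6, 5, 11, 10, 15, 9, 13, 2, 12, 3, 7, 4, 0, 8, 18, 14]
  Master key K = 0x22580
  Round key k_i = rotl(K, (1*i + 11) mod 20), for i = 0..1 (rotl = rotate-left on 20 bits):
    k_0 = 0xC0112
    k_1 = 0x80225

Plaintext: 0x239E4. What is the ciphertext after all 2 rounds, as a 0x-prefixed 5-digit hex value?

s_0 = plaintext = 0x239E4
s_1 = Round(s_0, k_0) = 0xB07B8
s_2 = Round(s_1, k_1) = 0x903D4

0x903D4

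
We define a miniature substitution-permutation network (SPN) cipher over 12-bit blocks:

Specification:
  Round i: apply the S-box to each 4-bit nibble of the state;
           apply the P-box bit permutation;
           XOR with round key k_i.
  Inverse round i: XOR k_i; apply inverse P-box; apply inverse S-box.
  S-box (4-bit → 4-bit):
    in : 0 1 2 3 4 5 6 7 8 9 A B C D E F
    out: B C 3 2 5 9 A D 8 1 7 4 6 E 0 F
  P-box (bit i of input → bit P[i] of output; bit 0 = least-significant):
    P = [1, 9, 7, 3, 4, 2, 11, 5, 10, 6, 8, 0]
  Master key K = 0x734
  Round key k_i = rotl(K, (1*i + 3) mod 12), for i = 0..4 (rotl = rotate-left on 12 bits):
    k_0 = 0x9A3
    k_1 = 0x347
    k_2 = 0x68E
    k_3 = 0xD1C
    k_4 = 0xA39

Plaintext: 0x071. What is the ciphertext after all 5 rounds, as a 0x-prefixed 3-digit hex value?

0x88A

s_0 = plaintext = 0x071
s_1 = Round(s_0, k_0) = 0x55A
s_2 = Round(s_1, k_1) = 0x5F4
s_3 = Round(s_2, k_2) = 0xA39
s_4 = Round(s_3, k_3) = 0x85A
s_5 = Round(s_4, k_4) = 0x88A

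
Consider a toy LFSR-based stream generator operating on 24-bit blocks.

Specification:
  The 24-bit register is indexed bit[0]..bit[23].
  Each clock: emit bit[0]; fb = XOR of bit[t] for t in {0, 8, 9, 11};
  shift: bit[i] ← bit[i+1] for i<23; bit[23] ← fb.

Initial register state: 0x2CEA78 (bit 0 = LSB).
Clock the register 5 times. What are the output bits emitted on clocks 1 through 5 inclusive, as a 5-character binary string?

reg_0 = 0x2CEA78
clock 1: out=0, reg = 0x16753C
clock 2: out=0, reg = 0x8B3A9E
clock 3: out=0, reg = 0x459D4F
clock 4: out=1, reg = 0xA2CEA7
clock 5: out=1, reg = 0xD16753

00011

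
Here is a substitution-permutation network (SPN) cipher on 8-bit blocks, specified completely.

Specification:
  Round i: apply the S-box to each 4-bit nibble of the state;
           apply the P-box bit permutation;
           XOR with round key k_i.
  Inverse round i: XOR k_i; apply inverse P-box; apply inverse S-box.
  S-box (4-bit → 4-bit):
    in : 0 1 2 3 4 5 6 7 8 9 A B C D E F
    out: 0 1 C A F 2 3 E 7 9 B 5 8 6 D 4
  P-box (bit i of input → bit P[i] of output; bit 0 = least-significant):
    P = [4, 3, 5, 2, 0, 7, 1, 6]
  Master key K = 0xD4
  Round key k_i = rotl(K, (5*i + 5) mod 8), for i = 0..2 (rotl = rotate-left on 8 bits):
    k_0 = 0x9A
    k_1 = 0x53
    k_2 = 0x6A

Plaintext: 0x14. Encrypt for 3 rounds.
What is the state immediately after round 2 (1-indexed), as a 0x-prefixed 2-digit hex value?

s_0 = plaintext = 0x14
s_1 = Round(s_0, k_0) = 0xA7
s_2 = Round(s_1, k_1) = 0xBE
s_3 = Round(s_2, k_2) = 0x5D

0xBE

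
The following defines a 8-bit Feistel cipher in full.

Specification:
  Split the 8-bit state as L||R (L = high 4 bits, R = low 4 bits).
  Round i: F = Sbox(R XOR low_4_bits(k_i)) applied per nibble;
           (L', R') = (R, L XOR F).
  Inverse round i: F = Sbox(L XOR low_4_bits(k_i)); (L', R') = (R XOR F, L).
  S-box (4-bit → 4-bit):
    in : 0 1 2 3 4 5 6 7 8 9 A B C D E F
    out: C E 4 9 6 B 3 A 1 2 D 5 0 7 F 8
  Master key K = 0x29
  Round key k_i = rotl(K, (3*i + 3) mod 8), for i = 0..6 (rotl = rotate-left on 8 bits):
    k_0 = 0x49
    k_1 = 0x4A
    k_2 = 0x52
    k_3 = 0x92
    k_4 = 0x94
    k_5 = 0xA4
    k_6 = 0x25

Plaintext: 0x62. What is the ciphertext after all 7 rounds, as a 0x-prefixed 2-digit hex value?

0xEA

s_0 = plaintext = 0x62
s_1 = Round(s_0, k_0) = 0x23
s_2 = Round(s_1, k_1) = 0x30
s_3 = Round(s_2, k_2) = 0x07
s_4 = Round(s_3, k_3) = 0x7B
s_5 = Round(s_4, k_4) = 0xBF
s_6 = Round(s_5, k_5) = 0xFE
s_7 = Round(s_6, k_6) = 0xEA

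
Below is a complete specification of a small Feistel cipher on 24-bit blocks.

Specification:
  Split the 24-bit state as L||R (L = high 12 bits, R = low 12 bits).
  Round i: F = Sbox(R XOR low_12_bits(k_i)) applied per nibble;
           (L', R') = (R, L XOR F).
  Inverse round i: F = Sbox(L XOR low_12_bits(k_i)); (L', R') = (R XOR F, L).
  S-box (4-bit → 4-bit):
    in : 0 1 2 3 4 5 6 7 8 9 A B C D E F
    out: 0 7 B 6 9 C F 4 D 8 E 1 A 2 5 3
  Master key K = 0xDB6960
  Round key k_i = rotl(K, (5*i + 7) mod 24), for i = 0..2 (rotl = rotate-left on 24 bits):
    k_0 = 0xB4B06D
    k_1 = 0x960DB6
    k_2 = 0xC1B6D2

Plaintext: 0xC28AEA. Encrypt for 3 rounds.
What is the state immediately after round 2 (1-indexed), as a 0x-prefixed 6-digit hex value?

0x2FC974

s_0 = plaintext = 0xC28AEA
s_1 = Round(s_0, k_0) = 0xAEA2FC
s_2 = Round(s_1, k_1) = 0x2FC974
s_3 = Round(s_2, k_2) = 0x974113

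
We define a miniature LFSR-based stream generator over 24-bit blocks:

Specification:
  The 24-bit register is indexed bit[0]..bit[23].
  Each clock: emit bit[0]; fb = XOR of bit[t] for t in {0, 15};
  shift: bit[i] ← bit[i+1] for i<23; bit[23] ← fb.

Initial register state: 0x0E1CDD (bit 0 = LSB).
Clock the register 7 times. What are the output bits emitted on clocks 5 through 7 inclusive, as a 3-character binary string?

101

reg_0 = 0x0E1CDD
clock 1: out=1, reg = 0x870E6E
clock 2: out=0, reg = 0x438737
clock 3: out=1, reg = 0x21C39B
clock 4: out=1, reg = 0x10E1CD
clock 5: out=1, reg = 0x0870E6
clock 6: out=0, reg = 0x043873
clock 7: out=1, reg = 0x821C39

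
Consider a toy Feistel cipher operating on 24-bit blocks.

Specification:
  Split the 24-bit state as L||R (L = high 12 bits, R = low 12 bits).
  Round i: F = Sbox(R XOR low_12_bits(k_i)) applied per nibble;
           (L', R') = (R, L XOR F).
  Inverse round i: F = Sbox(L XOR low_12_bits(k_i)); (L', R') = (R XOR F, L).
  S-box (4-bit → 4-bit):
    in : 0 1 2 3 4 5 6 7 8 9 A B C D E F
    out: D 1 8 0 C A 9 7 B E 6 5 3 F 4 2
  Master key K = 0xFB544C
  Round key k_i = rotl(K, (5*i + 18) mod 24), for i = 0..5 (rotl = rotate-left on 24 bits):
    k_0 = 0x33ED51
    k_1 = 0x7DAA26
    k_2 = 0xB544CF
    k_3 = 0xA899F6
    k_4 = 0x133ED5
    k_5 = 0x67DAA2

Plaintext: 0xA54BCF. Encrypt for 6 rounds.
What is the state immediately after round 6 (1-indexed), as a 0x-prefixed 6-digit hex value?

0x67530A

s_0 = plaintext = 0xA54BCF
s_1 = Round(s_0, k_0) = 0xBCF3B0
s_2 = Round(s_1, k_1) = 0x3B0526
s_3 = Round(s_2, k_2) = 0x5262FE
s_4 = Round(s_3, k_3) = 0x2FE0FD
s_5 = Round(s_4, k_4) = 0x0FD675
s_6 = Round(s_5, k_5) = 0x67530A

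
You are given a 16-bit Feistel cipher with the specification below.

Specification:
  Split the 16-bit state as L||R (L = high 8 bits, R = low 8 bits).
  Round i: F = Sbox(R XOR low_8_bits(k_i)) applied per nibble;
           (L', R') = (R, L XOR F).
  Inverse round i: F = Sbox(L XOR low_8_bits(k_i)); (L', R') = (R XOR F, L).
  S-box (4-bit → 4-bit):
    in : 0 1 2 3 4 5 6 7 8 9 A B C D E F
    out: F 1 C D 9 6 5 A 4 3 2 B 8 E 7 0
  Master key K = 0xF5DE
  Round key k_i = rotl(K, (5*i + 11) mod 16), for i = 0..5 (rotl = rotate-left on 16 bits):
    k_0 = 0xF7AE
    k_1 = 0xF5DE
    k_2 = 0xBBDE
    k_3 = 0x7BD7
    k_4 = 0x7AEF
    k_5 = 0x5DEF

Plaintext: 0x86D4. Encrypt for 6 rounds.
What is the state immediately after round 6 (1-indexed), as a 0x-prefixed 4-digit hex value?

0x5D90

s_0 = plaintext = 0x86D4
s_1 = Round(s_0, k_0) = 0xD424
s_2 = Round(s_1, k_1) = 0x24D6
s_3 = Round(s_2, k_2) = 0xD6D0
s_4 = Round(s_3, k_3) = 0xD02C
s_5 = Round(s_4, k_4) = 0x2C5D
s_6 = Round(s_5, k_5) = 0x5D90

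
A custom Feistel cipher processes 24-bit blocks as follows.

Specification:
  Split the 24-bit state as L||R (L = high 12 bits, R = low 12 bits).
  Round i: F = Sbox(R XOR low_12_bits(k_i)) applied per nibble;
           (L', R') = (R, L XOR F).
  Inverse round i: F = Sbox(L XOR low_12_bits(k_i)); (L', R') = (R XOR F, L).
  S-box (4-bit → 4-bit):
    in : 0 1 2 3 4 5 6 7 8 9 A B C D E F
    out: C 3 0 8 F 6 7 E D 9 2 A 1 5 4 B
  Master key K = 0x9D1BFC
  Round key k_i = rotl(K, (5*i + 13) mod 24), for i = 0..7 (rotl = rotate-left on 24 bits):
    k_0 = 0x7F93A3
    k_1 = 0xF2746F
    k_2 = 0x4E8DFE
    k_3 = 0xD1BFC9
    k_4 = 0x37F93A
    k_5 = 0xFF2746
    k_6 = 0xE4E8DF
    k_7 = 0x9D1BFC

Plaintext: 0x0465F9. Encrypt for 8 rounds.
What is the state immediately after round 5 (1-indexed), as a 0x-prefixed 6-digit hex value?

s_0 = plaintext = 0x0465F9
s_1 = Round(s_0, k_0) = 0x5F9724
s_2 = Round(s_1, k_1) = 0x724D03
s_3 = Round(s_2, k_2) = 0xD03B91
s_4 = Round(s_3, k_3) = 0xB9126E
s_5 = Round(s_4, k_4) = 0x26E1FE
s_6 = Round(s_5, k_5) = 0x1FE5C3
s_7 = Round(s_6, k_6) = 0x5C34CF
s_8 = Round(s_7, k_7) = 0x4CFE4B

0x26E1FE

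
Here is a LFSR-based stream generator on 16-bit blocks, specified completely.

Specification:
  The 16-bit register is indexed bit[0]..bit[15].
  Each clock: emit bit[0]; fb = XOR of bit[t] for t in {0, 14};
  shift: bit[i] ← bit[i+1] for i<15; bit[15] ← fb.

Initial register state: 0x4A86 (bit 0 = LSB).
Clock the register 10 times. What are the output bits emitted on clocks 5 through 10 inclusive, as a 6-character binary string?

000101

reg_0 = 0x4A86
clock 1: out=0, reg = 0xA543
clock 2: out=1, reg = 0xD2A1
clock 3: out=1, reg = 0x6950
clock 4: out=0, reg = 0xB4A8
clock 5: out=0, reg = 0x5A54
clock 6: out=0, reg = 0xAD2A
clock 7: out=0, reg = 0x5695
clock 8: out=1, reg = 0x2B4A
clock 9: out=0, reg = 0x15A5
clock 10: out=1, reg = 0x8AD2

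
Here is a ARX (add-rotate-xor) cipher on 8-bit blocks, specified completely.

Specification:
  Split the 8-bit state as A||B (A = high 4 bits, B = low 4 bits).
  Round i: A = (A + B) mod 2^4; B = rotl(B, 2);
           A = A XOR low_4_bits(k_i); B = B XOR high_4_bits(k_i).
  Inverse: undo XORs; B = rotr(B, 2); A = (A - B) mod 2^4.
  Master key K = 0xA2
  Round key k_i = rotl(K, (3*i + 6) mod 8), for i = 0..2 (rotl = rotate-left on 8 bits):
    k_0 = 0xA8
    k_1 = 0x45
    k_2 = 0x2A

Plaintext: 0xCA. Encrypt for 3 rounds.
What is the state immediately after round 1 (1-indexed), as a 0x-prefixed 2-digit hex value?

s_0 = plaintext = 0xCA
s_1 = Round(s_0, k_0) = 0xE0
s_2 = Round(s_1, k_1) = 0xB4
s_3 = Round(s_2, k_2) = 0x53

0xE0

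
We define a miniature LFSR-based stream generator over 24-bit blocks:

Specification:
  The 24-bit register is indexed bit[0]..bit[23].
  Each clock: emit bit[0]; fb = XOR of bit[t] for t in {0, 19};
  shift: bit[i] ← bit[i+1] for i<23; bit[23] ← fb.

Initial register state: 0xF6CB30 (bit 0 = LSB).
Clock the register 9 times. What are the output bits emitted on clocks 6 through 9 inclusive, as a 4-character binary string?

reg_0 = 0xF6CB30
clock 1: out=0, reg = 0x7B6598
clock 2: out=0, reg = 0xBDB2CC
clock 3: out=0, reg = 0xDED966
clock 4: out=0, reg = 0xEF6CB3
clock 5: out=1, reg = 0x77B659
clock 6: out=1, reg = 0xBBDB2C
clock 7: out=0, reg = 0xDDED96
clock 8: out=0, reg = 0xEEF6CB
clock 9: out=1, reg = 0x777B65

1001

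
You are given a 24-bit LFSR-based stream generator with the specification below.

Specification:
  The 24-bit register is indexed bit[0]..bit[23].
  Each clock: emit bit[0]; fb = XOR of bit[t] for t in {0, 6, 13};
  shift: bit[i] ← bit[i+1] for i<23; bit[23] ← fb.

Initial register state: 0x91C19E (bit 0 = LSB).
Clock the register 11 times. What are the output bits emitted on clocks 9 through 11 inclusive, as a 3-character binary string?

100

reg_0 = 0x91C19E
clock 1: out=0, reg = 0x48E0CF
clock 2: out=1, reg = 0xA47067
clock 3: out=1, reg = 0xD23833
clock 4: out=1, reg = 0x691C19
clock 5: out=1, reg = 0xB48E0C
clock 6: out=0, reg = 0x5A4706
clock 7: out=0, reg = 0x2D2383
clock 8: out=1, reg = 0x1691C1
clock 9: out=1, reg = 0x0B48E0
clock 10: out=0, reg = 0x85A470
clock 11: out=0, reg = 0x42D238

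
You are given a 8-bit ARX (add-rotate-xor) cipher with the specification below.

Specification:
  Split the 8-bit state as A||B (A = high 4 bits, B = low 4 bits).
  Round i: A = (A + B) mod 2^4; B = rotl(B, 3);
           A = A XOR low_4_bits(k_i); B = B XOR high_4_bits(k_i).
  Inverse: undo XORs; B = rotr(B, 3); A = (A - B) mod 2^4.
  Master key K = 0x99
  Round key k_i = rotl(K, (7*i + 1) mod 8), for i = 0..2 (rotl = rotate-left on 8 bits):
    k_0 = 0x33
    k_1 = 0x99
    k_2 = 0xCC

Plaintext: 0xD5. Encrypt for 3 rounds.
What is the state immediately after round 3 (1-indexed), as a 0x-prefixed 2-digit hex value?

0x46

s_0 = plaintext = 0xD5
s_1 = Round(s_0, k_0) = 0x19
s_2 = Round(s_1, k_1) = 0x35
s_3 = Round(s_2, k_2) = 0x46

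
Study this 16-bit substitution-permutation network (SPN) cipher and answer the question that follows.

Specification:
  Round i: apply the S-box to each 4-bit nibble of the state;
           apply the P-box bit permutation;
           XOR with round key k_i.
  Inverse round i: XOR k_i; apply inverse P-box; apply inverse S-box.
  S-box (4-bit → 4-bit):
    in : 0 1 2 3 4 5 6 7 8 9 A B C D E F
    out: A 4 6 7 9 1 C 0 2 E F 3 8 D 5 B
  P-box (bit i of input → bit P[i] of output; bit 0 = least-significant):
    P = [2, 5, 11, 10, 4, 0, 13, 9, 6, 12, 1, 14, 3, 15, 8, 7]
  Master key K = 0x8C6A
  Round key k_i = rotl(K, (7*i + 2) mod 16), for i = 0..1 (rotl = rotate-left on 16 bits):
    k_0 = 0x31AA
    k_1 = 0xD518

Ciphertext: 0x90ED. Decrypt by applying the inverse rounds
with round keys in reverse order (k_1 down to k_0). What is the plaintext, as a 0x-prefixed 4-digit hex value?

s_0 = ciphertext = 0x90ED
s_1 = InvRound(s_0, k_1) = 0x64BF
s_2 = InvRound(s_1, k_0) = 0x10B4

0x10B4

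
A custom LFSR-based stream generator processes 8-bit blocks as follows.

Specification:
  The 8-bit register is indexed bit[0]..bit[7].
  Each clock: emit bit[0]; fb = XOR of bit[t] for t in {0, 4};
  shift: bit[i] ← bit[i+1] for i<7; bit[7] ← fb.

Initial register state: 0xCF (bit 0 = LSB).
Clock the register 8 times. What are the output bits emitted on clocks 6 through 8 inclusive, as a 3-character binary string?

reg_0 = 0xCF
clock 1: out=1, reg = 0xE7
clock 2: out=1, reg = 0xF3
clock 3: out=1, reg = 0x79
clock 4: out=1, reg = 0x3C
clock 5: out=0, reg = 0x9E
clock 6: out=0, reg = 0xCF
clock 7: out=1, reg = 0xE7
clock 8: out=1, reg = 0xF3

011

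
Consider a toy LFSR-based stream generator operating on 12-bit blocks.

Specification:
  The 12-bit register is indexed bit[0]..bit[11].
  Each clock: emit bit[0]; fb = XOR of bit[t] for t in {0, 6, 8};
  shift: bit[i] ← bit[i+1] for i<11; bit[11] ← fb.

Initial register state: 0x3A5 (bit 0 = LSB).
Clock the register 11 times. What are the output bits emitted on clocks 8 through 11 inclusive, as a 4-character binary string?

reg_0 = 0x3A5
clock 1: out=1, reg = 0x1D2
clock 2: out=0, reg = 0x0E9
clock 3: out=1, reg = 0x074
clock 4: out=0, reg = 0x83A
clock 5: out=0, reg = 0x41D
clock 6: out=1, reg = 0xA0E
clock 7: out=0, reg = 0x507
clock 8: out=1, reg = 0x283
clock 9: out=1, reg = 0x941
clock 10: out=1, reg = 0xCA0
clock 11: out=0, reg = 0x650

1110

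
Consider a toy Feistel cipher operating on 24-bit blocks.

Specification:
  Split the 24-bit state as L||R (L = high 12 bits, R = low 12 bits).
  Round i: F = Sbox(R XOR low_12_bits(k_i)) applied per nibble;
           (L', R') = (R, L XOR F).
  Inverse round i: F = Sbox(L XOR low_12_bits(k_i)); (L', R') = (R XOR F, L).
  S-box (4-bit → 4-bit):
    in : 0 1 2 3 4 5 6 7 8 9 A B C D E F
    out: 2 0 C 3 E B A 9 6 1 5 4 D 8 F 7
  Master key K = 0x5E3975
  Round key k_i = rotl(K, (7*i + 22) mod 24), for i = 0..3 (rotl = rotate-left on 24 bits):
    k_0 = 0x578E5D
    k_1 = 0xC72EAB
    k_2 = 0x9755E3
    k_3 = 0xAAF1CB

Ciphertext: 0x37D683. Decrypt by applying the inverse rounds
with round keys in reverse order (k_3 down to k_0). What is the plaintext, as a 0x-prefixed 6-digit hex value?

s_0 = ciphertext = 0x37D683
s_1 = InvRound(s_0, k_3) = 0xAC937D
s_2 = InvRound(s_1, k_2) = 0x4B8AC9
s_3 = InvRound(s_2, k_1) = 0xFCA4B8
s_4 = InvRound(s_3, k_0) = 0x4A1FCA

0x4A1FCA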